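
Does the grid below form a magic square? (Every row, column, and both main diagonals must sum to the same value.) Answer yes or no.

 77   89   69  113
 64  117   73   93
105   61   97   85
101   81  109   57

Row 1: 77 + 89 + 69 + 113 = 348.
Row 2: 64 + 117 + 73 + 93 = 347.
Row 3: 105 + 61 + 97 + 85 = 348.
Row 4: 101 + 81 + 109 + 57 = 348.
Column 1: 77 + 64 + 105 + 101 = 347.
Column 2: 89 + 117 + 61 + 81 = 348.
Column 3: 69 + 73 + 97 + 109 = 348.
Column 4: 113 + 93 + 85 + 57 = 348.
Main diagonal: 77 + 117 + 97 + 57 = 348.
Anti-diagonal: 113 + 73 + 61 + 101 = 348.

No — row 2 sums to 347 but anti-diagonal sums to 348.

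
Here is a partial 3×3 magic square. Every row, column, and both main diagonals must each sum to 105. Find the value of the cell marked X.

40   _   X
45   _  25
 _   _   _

Row 2 must total 105; the given cells sum to 70, so (2,2) = 35.
Column 1 must total 105; the given cells sum to 85, so (3,1) = 20.
The remaining cell in main diagonal is (3,3) = 105 − 75 = 30.
Anti-diagonal needs 105; the known cells sum to 55, so (1,3) = 50.

50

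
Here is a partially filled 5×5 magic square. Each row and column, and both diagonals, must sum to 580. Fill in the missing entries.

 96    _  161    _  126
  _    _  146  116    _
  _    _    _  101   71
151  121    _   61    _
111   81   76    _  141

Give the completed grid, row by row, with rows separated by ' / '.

Row 5: 111 + 81 + 76 + 141 + ? = 580, so (5,4) = 171.
Column 4 must total 580; the given cells sum to 449, so (1,4) = 131.
Using anti-diagonal: 126 + 116 + 121 + 111 + ? → (3,3) = 580 − 474 = 106.
Using row 1: 96 + 161 + 131 + 126 + ? → (1,2) = 580 − 514 = 66.
From column 3, 580 − (161 + 146 + 106 + 76) gives (4,3) = 91.
From main diagonal, 580 − (96 + 106 + 61 + 141) gives (2,2) = 176.
Row 4 must total 580; the given cells sum to 424, so (4,5) = 156.
The remaining cell in column 2 is (3,2) = 580 − 444 = 136.
From column 5, 580 − (126 + 71 + 156 + 141) gives (2,5) = 86.
Row 2: 176 + 146 + 116 + 86 + ? = 580, so (2,1) = 56.
Row 3 must total 580; the given cells sum to 414, so (3,1) = 166.

96 66 161 131 126 / 56 176 146 116 86 / 166 136 106 101 71 / 151 121 91 61 156 / 111 81 76 171 141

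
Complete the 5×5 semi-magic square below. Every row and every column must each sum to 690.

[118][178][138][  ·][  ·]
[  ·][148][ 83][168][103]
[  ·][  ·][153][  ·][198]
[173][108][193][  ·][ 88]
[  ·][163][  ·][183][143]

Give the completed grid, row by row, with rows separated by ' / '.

118 178 138 98 158 / 188 148 83 168 103 / 133 93 153 113 198 / 173 108 193 128 88 / 78 163 123 183 143

Row 2 must total 690; the given cells sum to 502, so (2,1) = 188.
Using row 4: 173 + 108 + 193 + 88 + ? → (4,4) = 690 − 562 = 128.
From column 2, 690 − (178 + 148 + 108 + 163) gives (3,2) = 93.
Column 3 must total 690; the given cells sum to 567, so (5,3) = 123.
The remaining cell in column 5 is (1,5) = 690 − 532 = 158.
The remaining cell in row 1 is (1,4) = 690 − 592 = 98.
From row 5, 690 − (163 + 123 + 183 + 143) gives (5,1) = 78.
Column 1 must total 690; the given cells sum to 557, so (3,1) = 133.
Column 4 needs 690; the known cells sum to 577, so (3,4) = 113.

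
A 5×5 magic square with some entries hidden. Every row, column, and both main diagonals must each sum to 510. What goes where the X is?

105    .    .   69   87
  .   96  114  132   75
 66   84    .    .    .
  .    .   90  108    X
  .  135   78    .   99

111

Row 2 must total 510; the given cells sum to 417, so (2,1) = 93.
Main diagonal needs 510; the known cells sum to 408, so (3,3) = 102.
Column 3 needs 510; the known cells sum to 384, so (1,3) = 126.
Row 1 needs 510; the known cells sum to 387, so (1,2) = 123.
From column 2, 510 − (123 + 96 + 84 + 135) gives (4,2) = 72.
The remaining cell in anti-diagonal is (5,1) = 510 − 393 = 117.
From row 5, 510 − (117 + 135 + 78 + 99) gives (5,4) = 81.
Using column 1: 105 + 93 + 66 + 117 + ? → (4,1) = 510 − 381 = 129.
The remaining cell in column 4 is (3,4) = 510 − 390 = 120.
The remaining cell in row 3 is (3,5) = 510 − 372 = 138.
From row 4, 510 − (129 + 72 + 90 + 108) gives (4,5) = 111.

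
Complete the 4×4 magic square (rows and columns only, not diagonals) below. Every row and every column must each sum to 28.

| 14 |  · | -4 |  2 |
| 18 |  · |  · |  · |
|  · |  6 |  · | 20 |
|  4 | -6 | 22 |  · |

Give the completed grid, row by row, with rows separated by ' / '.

From row 1, 28 − (14 + (-4) + 2) gives (1,2) = 16.
Using row 4: 4 + (-6) + 22 + ? → (4,4) = 28 − 20 = 8.
Column 1: 14 + 18 + 4 + ? = 28, so (3,1) = -8.
The remaining cell in column 2 is (2,2) = 28 − 16 = 12.
Column 4 must total 28; the given cells sum to 30, so (2,4) = -2.
Row 2 needs 28; the known cells sum to 28, so (2,3) = 0.
Row 3: -8 + 6 + 20 + ? = 28, so (3,3) = 10.

14 16 -4 2 / 18 12 0 -2 / -8 6 10 20 / 4 -6 22 8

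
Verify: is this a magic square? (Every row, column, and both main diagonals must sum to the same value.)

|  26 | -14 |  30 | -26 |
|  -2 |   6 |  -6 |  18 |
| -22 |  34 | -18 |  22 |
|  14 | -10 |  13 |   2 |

Row 1: 26 + (-14) + 30 + (-26) = 16.
Row 2: -2 + 6 + (-6) + 18 = 16.
Row 3: -22 + 34 + (-18) + 22 = 16.
Row 4: 14 + (-10) + 13 + 2 = 19.
Column 1: 26 + (-2) + (-22) + 14 = 16.
Column 2: -14 + 6 + 34 + (-10) = 16.
Column 3: 30 + (-6) + (-18) + 13 = 19.
Column 4: -26 + 18 + 22 + 2 = 16.
Main diagonal: 26 + 6 + (-18) + 2 = 16.
Anti-diagonal: -26 + (-6) + 34 + 14 = 16.

No — column 3 sums to 19 but row 3 sums to 16.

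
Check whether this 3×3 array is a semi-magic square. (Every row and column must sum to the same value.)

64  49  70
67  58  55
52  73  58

Row 1: 64 + 49 + 70 = 183.
Row 2: 67 + 58 + 55 = 180.
Row 3: 52 + 73 + 58 = 183.
Column 1: 64 + 67 + 52 = 183.
Column 2: 49 + 58 + 73 = 180.
Column 3: 70 + 55 + 58 = 183.

No — row 2 sums to 180 but column 3 sums to 183.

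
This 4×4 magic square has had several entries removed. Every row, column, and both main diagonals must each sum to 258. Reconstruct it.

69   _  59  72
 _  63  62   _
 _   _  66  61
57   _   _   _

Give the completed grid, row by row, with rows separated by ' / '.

69 58 59 72 / 68 63 62 65 / 64 67 66 61 / 57 70 71 60

Row 1 must total 258; the given cells sum to 200, so (1,2) = 58.
Column 3: 59 + 62 + 66 + ? = 258, so (4,3) = 71.
Main diagonal needs 258; the known cells sum to 198, so (4,4) = 60.
Anti-diagonal needs 258; the known cells sum to 191, so (3,2) = 67.
From row 3, 258 − (67 + 66 + 61) gives (3,1) = 64.
Using row 4: 57 + 71 + 60 + ? → (4,2) = 258 − 188 = 70.
From column 1, 258 − (69 + 64 + 57) gives (2,1) = 68.
The remaining cell in column 4 is (2,4) = 258 − 193 = 65.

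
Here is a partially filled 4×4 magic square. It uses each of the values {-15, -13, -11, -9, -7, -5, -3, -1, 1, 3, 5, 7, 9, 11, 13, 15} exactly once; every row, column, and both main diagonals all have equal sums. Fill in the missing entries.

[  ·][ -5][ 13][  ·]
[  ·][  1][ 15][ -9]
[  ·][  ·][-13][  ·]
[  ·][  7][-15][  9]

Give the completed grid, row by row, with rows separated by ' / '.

The 16 entries sum to 0, so each line sums to 0/4 = 0.
The remaining cell in row 2 is (2,1) = 0 − 7 = -7.
Row 4 must total 0; the given cells sum to 1, so (4,1) = -1.
From column 2, 0 − (-5 + 1 + 7) gives (3,2) = -3.
The remaining cell in main diagonal is (1,1) = 0 − (-3) = 3.
Anti-diagonal: 15 + (-3) + (-1) + ? = 0, so (1,4) = -11.
Column 1 needs 0; the known cells sum to -5, so (3,1) = 5.
The remaining cell in column 4 is (3,4) = 0 − (-11) = 11.

3 -5 13 -11 / -7 1 15 -9 / 5 -3 -13 11 / -1 7 -15 9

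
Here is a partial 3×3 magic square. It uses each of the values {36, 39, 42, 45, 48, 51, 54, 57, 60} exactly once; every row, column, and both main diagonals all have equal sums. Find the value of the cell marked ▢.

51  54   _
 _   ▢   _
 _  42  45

48

The 9 entries sum to 432, so each line sums to 432/3 = 144.
Row 1 must total 144; the given cells sum to 105, so (1,3) = 39.
Row 3 needs 144; the known cells sum to 87, so (3,1) = 57.
From column 1, 144 − (51 + 57) gives (2,1) = 36.
Column 2 needs 144; the known cells sum to 96, so (2,2) = 48.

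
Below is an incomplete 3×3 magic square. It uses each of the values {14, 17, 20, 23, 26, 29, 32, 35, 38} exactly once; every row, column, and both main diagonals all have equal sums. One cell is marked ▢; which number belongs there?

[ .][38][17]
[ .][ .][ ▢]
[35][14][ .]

The 9 entries sum to 234, so each line sums to 234/3 = 78.
Using row 1: 38 + 17 + ? → (1,1) = 78 − 55 = 23.
Using row 3: 35 + 14 + ? → (3,3) = 78 − 49 = 29.
Using column 1: 23 + 35 + ? → (2,1) = 78 − 58 = 20.
Column 2 must total 78; the given cells sum to 52, so (2,2) = 26.
Column 3 must total 78; the given cells sum to 46, so (2,3) = 32.

32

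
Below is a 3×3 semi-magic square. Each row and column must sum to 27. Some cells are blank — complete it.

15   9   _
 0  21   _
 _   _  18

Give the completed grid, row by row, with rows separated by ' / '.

The remaining cell in row 1 is (1,3) = 27 − 24 = 3.
From row 2, 27 − (0 + 21) gives (2,3) = 6.
From column 1, 27 − (15 + 0) gives (3,1) = 12.
Using column 2: 9 + 21 + ? → (3,2) = 27 − 30 = -3.

15 9 3 / 0 21 6 / 12 -3 18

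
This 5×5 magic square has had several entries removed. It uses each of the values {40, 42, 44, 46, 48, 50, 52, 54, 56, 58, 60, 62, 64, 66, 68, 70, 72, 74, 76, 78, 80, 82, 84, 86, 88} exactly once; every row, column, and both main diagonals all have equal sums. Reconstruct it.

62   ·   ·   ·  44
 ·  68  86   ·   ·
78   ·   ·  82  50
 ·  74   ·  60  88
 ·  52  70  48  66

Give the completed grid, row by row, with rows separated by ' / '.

The 25 entries sum to 1600, so each line sums to 1600/5 = 320.
Row 5 needs 320; the known cells sum to 236, so (5,1) = 84.
Using column 5: 44 + 50 + 88 + 66 + ? → (2,5) = 320 − 248 = 72.
Main diagonal needs 320; the known cells sum to 256, so (3,3) = 64.
Anti-diagonal: 44 + 64 + 74 + 84 + ? = 320, so (2,4) = 54.
The remaining cell in row 2 is (2,1) = 320 − 280 = 40.
Row 3 needs 320; the known cells sum to 274, so (3,2) = 46.
The remaining cell in column 1 is (4,1) = 320 − 264 = 56.
The remaining cell in column 2 is (1,2) = 320 − 240 = 80.
Column 4 must total 320; the given cells sum to 244, so (1,4) = 76.
The remaining cell in row 1 is (1,3) = 320 − 262 = 58.
Row 4: 56 + 74 + 60 + 88 + ? = 320, so (4,3) = 42.

62 80 58 76 44 / 40 68 86 54 72 / 78 46 64 82 50 / 56 74 42 60 88 / 84 52 70 48 66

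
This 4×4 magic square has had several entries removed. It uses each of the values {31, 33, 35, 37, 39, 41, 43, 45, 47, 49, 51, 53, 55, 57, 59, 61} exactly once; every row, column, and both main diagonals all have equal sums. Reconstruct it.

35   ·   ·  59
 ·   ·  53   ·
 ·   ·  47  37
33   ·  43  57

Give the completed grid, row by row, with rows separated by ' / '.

The 16 entries sum to 736, so each line sums to 736/4 = 184.
Row 4 must total 184; the given cells sum to 133, so (4,2) = 51.
Using column 3: 53 + 47 + 43 + ? → (1,3) = 184 − 143 = 41.
Column 4 needs 184; the known cells sum to 153, so (2,4) = 31.
From main diagonal, 184 − (35 + 47 + 57) gives (2,2) = 45.
Anti-diagonal: 59 + 53 + 33 + ? = 184, so (3,2) = 39.
From row 1, 184 − (35 + 41 + 59) gives (1,2) = 49.
Row 2 must total 184; the given cells sum to 129, so (2,1) = 55.
Using row 3: 39 + 47 + 37 + ? → (3,1) = 184 − 123 = 61.

35 49 41 59 / 55 45 53 31 / 61 39 47 37 / 33 51 43 57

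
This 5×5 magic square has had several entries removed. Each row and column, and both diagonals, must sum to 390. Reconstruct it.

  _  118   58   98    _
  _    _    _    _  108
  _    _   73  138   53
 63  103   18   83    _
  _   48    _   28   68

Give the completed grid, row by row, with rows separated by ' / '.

From row 4, 390 − (63 + 103 + 18 + 83) gives (4,5) = 123.
From column 4, 390 − (98 + 138 + 83 + 28) gives (2,4) = 43.
Using column 5: 108 + 53 + 123 + 68 + ? → (1,5) = 390 − 352 = 38.
Anti-diagonal must total 390; the given cells sum to 257, so (5,1) = 133.
From row 1, 390 − (118 + 58 + 98 + 38) gives (1,1) = 78.
From row 5, 390 − (133 + 48 + 28 + 68) gives (5,3) = 113.
The remaining cell in column 3 is (2,3) = 390 − 262 = 128.
Main diagonal must total 390; the given cells sum to 302, so (2,2) = 88.
Using row 2: 88 + 128 + 43 + 108 + ? → (2,1) = 390 − 367 = 23.
Column 1 must total 390; the given cells sum to 297, so (3,1) = 93.
Column 2 needs 390; the known cells sum to 357, so (3,2) = 33.

78 118 58 98 38 / 23 88 128 43 108 / 93 33 73 138 53 / 63 103 18 83 123 / 133 48 113 28 68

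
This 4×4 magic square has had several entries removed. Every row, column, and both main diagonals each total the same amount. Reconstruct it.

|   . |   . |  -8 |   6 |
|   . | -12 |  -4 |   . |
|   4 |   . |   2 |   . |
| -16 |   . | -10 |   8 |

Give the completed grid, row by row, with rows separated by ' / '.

-18 0 -8 6 / 10 -12 -4 -14 / 4 -6 2 -20 / -16 -2 -10 8

Column 3 is already complete: -8 + -4 + 2 + -10 = -20, so that is the magic constant.
The remaining cell in row 4 is (4,2) = -20 − (-18) = -2.
Using main diagonal: -12 + 2 + 8 + ? → (1,1) = -20 − (-2) = -18.
The remaining cell in anti-diagonal is (3,2) = -20 − (-14) = -6.
From row 1, -20 − (-18 + (-8) + 6) gives (1,2) = 0.
Row 3 must total -20; the given cells sum to 0, so (3,4) = -20.
Column 1 must total -20; the given cells sum to -30, so (2,1) = 10.
Column 4 must total -20; the given cells sum to -6, so (2,4) = -14.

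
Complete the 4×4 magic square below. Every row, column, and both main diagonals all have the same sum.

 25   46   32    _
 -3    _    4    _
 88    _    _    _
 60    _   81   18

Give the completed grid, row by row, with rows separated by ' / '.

Column 1 is already complete: 25 + -3 + 88 + 60 = 170, so that is the magic constant.
The remaining cell in row 1 is (1,4) = 170 − 103 = 67.
Using row 4: 60 + 81 + 18 + ? → (4,2) = 170 − 159 = 11.
From column 3, 170 − (32 + 4 + 81) gives (3,3) = 53.
From main diagonal, 170 − (25 + 53 + 18) gives (2,2) = 74.
From anti-diagonal, 170 − (67 + 4 + 60) gives (3,2) = 39.
Row 2 must total 170; the given cells sum to 75, so (2,4) = 95.
Row 3 must total 170; the given cells sum to 180, so (3,4) = -10.

25 46 32 67 / -3 74 4 95 / 88 39 53 -10 / 60 11 81 18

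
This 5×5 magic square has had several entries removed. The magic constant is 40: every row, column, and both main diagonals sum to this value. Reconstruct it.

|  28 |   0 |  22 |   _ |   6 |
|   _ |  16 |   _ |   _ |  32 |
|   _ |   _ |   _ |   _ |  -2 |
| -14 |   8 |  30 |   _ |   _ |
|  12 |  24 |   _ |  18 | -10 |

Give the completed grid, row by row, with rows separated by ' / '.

Row 1: 28 + 0 + 22 + 6 + ? = 40, so (1,4) = -16.
Row 5 needs 40; the known cells sum to 44, so (5,3) = -4.
Column 2: 0 + 16 + 8 + 24 + ? = 40, so (3,2) = -8.
Using column 5: 6 + 32 + (-2) + (-10) + ? → (4,5) = 40 − 26 = 14.
The remaining cell in row 4 is (4,4) = 40 − 38 = 2.
From main diagonal, 40 − (28 + 16 + 2 + (-10)) gives (3,3) = 4.
Anti-diagonal needs 40; the known cells sum to 30, so (2,4) = 10.
Column 3: 22 + 4 + 30 + (-4) + ? = 40, so (2,3) = -12.
From column 4, 40 − (-16 + 10 + 2 + 18) gives (3,4) = 26.
Row 2 must total 40; the given cells sum to 46, so (2,1) = -6.
Row 3 must total 40; the given cells sum to 20, so (3,1) = 20.

28 0 22 -16 6 / -6 16 -12 10 32 / 20 -8 4 26 -2 / -14 8 30 2 14 / 12 24 -4 18 -10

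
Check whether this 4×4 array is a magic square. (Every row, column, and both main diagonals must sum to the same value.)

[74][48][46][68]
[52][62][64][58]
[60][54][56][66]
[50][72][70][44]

Row 1: 74 + 48 + 46 + 68 = 236.
Row 2: 52 + 62 + 64 + 58 = 236.
Row 3: 60 + 54 + 56 + 66 = 236.
Row 4: 50 + 72 + 70 + 44 = 236.
Column 1: 74 + 52 + 60 + 50 = 236.
Column 2: 48 + 62 + 54 + 72 = 236.
Column 3: 46 + 64 + 56 + 70 = 236.
Column 4: 68 + 58 + 66 + 44 = 236.
Main diagonal: 74 + 62 + 56 + 44 = 236.
Anti-diagonal: 68 + 64 + 54 + 50 = 236.
All lines sum to 236.

Yes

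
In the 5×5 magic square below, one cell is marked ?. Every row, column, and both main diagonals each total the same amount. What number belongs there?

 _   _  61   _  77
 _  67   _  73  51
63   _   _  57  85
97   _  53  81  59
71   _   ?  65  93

87

Column 5 is complete and sums to 365; that is the magic constant.
The remaining cell in row 4 is (4,2) = 365 − 290 = 75.
Column 4 must total 365; the given cells sum to 276, so (1,4) = 89.
Anti-diagonal: 77 + 73 + 75 + 71 + ? = 365, so (3,3) = 69.
The remaining cell in row 3 is (3,2) = 365 − 274 = 91.
The remaining cell in main diagonal is (1,1) = 365 − 310 = 55.
Row 1: 55 + 61 + 89 + 77 + ? = 365, so (1,2) = 83.
Column 1 must total 365; the given cells sum to 286, so (2,1) = 79.
Column 2 must total 365; the given cells sum to 316, so (5,2) = 49.
The remaining cell in row 2 is (2,3) = 365 − 270 = 95.
From row 5, 365 − (71 + 49 + 65 + 93) gives (5,3) = 87.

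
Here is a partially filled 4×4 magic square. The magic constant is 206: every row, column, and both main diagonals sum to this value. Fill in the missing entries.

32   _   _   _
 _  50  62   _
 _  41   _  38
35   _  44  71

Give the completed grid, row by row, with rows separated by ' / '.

Row 4: 35 + 44 + 71 + ? = 206, so (4,2) = 56.
Using column 2: 50 + 41 + 56 + ? → (1,2) = 206 − 147 = 59.
The remaining cell in main diagonal is (3,3) = 206 − 153 = 53.
Using anti-diagonal: 62 + 41 + 35 + ? → (1,4) = 206 − 138 = 68.
Row 1 needs 206; the known cells sum to 159, so (1,3) = 47.
Row 3 needs 206; the known cells sum to 132, so (3,1) = 74.
Column 1 needs 206; the known cells sum to 141, so (2,1) = 65.
From column 4, 206 − (68 + 38 + 71) gives (2,4) = 29.

32 59 47 68 / 65 50 62 29 / 74 41 53 38 / 35 56 44 71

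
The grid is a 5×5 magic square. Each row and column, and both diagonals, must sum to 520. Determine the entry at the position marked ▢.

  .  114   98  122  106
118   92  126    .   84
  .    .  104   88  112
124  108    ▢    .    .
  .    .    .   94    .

Row 1: 114 + 98 + 122 + 106 + ? = 520, so (1,1) = 80.
Using row 2: 118 + 92 + 126 + 84 + ? → (2,4) = 520 − 420 = 100.
Column 4 must total 520; the given cells sum to 404, so (4,4) = 116.
From main diagonal, 520 − (80 + 92 + 104 + 116) gives (5,5) = 128.
Anti-diagonal needs 520; the known cells sum to 418, so (5,1) = 102.
Using column 1: 80 + 118 + 124 + 102 + ? → (3,1) = 520 − 424 = 96.
Column 5: 106 + 84 + 112 + 128 + ? = 520, so (4,5) = 90.
Row 3 needs 520; the known cells sum to 400, so (3,2) = 120.
Row 4 needs 520; the known cells sum to 438, so (4,3) = 82.

82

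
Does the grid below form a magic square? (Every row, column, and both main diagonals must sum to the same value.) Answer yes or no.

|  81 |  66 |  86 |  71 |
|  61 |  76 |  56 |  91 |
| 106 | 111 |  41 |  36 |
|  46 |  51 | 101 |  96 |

No — main diagonal sums to 294 but row 1 sums to 304.

Row 1: 81 + 66 + 86 + 71 = 304.
Row 2: 61 + 76 + 56 + 91 = 284.
Row 3: 106 + 111 + 41 + 36 = 294.
Row 4: 46 + 51 + 101 + 96 = 294.
Column 1: 81 + 61 + 106 + 46 = 294.
Column 2: 66 + 76 + 111 + 51 = 304.
Column 3: 86 + 56 + 41 + 101 = 284.
Column 4: 71 + 91 + 36 + 96 = 294.
Main diagonal: 81 + 76 + 41 + 96 = 294.
Anti-diagonal: 71 + 56 + 111 + 46 = 284.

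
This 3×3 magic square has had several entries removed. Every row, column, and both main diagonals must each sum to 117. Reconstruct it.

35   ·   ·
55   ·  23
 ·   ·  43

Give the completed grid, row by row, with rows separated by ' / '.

The remaining cell in row 2 is (2,2) = 117 − 78 = 39.
Using column 1: 35 + 55 + ? → (3,1) = 117 − 90 = 27.
Column 3 needs 117; the known cells sum to 66, so (1,3) = 51.
Row 1 needs 117; the known cells sum to 86, so (1,2) = 31.
Row 3: 27 + 43 + ? = 117, so (3,2) = 47.

35 31 51 / 55 39 23 / 27 47 43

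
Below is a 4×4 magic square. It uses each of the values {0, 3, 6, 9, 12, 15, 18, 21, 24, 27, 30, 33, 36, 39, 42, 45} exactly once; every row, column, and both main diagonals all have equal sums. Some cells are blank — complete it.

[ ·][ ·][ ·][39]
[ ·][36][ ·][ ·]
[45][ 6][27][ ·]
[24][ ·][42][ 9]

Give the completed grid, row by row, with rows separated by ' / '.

The 16 entries sum to 360, so each line sums to 360/4 = 90.
From row 3, 90 − (45 + 6 + 27) gives (3,4) = 12.
Using row 4: 24 + 42 + 9 + ? → (4,2) = 90 − 75 = 15.
From column 2, 90 − (36 + 6 + 15) gives (1,2) = 33.
Using column 4: 39 + 12 + 9 + ? → (2,4) = 90 − 60 = 30.
Main diagonal must total 90; the given cells sum to 72, so (1,1) = 18.
The remaining cell in anti-diagonal is (2,3) = 90 − 69 = 21.
From row 1, 90 − (18 + 33 + 39) gives (1,3) = 0.
Row 2 must total 90; the given cells sum to 87, so (2,1) = 3.

18 33 0 39 / 3 36 21 30 / 45 6 27 12 / 24 15 42 9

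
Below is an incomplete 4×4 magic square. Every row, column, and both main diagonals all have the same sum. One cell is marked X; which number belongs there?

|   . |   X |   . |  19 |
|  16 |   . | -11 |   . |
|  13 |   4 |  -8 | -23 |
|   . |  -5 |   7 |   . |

-14

Row 3 is complete and sums to -14; that is the magic constant.
Using column 3: -11 + (-8) + 7 + ? → (1,3) = -14 − (-12) = -2.
Anti-diagonal must total -14; the given cells sum to 12, so (4,1) = -26.
Row 4 needs -14; the known cells sum to -24, so (4,4) = 10.
Using column 1: 16 + 13 + (-26) + ? → (1,1) = -14 − 3 = -17.
The remaining cell in column 4 is (2,4) = -14 − 6 = -20.
Main diagonal: -17 + (-8) + 10 + ? = -14, so (2,2) = 1.
Row 1 needs -14; the known cells sum to 0, so (1,2) = -14.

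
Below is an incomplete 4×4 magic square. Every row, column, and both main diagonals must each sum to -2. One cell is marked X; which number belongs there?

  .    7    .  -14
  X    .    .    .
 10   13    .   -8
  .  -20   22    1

-23

Row 3 must total -2; the given cells sum to 15, so (3,3) = -17.
Row 4 needs -2; the known cells sum to 3, so (4,1) = -5.
Column 2 must total -2; the given cells sum to 0, so (2,2) = -2.
Using column 4: -14 + (-8) + 1 + ? → (2,4) = -2 − (-21) = 19.
Main diagonal must total -2; the given cells sum to -18, so (1,1) = 16.
From anti-diagonal, -2 − (-14 + 13 + (-5)) gives (2,3) = 4.
From row 1, -2 − (16 + 7 + (-14)) gives (1,3) = -11.
Using row 2: -2 + 4 + 19 + ? → (2,1) = -2 − 21 = -23.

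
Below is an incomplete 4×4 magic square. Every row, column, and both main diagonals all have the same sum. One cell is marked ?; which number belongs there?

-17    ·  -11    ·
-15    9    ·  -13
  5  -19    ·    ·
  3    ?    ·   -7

-21

Column 1 is complete and sums to -24; that is the magic constant.
The remaining cell in row 2 is (2,3) = -24 − (-19) = -5.
Main diagonal must total -24; the given cells sum to -15, so (3,3) = -9.
Anti-diagonal needs -24; the known cells sum to -21, so (1,4) = -3.
Using row 1: -17 + (-11) + (-3) + ? → (1,2) = -24 − (-31) = 7.
Using row 3: 5 + (-19) + (-9) + ? → (3,4) = -24 − (-23) = -1.
Using column 2: 7 + 9 + (-19) + ? → (4,2) = -24 − (-3) = -21.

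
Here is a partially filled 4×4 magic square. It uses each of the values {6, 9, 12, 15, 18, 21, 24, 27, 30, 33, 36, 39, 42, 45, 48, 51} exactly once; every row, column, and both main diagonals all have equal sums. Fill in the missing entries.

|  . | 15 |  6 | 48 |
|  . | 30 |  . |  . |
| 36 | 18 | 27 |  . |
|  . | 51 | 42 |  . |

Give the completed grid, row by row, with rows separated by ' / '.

The 16 entries sum to 456, so each line sums to 456/4 = 114.
Row 1 must total 114; the given cells sum to 69, so (1,1) = 45.
Using row 3: 36 + 18 + 27 + ? → (3,4) = 114 − 81 = 33.
From column 3, 114 − (6 + 27 + 42) gives (2,3) = 39.
From main diagonal, 114 − (45 + 30 + 27) gives (4,4) = 12.
Anti-diagonal must total 114; the given cells sum to 105, so (4,1) = 9.
From column 1, 114 − (45 + 36 + 9) gives (2,1) = 24.
The remaining cell in column 4 is (2,4) = 114 − 93 = 21.

45 15 6 48 / 24 30 39 21 / 36 18 27 33 / 9 51 42 12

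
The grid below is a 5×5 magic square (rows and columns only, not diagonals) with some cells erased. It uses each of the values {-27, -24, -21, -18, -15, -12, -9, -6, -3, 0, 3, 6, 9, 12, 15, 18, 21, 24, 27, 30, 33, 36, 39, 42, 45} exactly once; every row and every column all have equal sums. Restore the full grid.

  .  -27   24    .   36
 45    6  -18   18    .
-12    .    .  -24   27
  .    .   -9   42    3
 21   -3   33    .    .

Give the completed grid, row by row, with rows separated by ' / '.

The 25 entries sum to 225, so each line sums to 225/5 = 45.
Using row 2: 45 + 6 + (-18) + 18 + ? → (2,5) = 45 − 51 = -6.
The remaining cell in column 3 is (3,3) = 45 − 30 = 15.
Column 5: 36 + (-6) + 27 + 3 + ? = 45, so (5,5) = -15.
Row 3 needs 45; the known cells sum to 6, so (3,2) = 39.
The remaining cell in row 5 is (5,4) = 45 − 36 = 9.
From column 2, 45 − (-27 + 6 + 39 + (-3)) gives (4,2) = 30.
Column 4 needs 45; the known cells sum to 45, so (1,4) = 0.
Row 1: -27 + 24 + 0 + 36 + ? = 45, so (1,1) = 12.
Row 4 needs 45; the known cells sum to 66, so (4,1) = -21.

12 -27 24 0 36 / 45 6 -18 18 -6 / -12 39 15 -24 27 / -21 30 -9 42 3 / 21 -3 33 9 -15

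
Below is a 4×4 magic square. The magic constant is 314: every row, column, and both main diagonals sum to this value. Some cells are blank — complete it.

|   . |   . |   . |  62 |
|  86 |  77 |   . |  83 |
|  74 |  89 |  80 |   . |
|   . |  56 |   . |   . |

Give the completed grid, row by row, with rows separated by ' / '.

59 92 101 62 / 86 77 68 83 / 74 89 80 71 / 95 56 65 98

Using row 2: 86 + 77 + 83 + ? → (2,3) = 314 − 246 = 68.
Row 3: 74 + 89 + 80 + ? = 314, so (3,4) = 71.
Column 2: 77 + 89 + 56 + ? = 314, so (1,2) = 92.
Using column 4: 62 + 83 + 71 + ? → (4,4) = 314 − 216 = 98.
Using main diagonal: 77 + 80 + 98 + ? → (1,1) = 314 − 255 = 59.
Anti-diagonal must total 314; the given cells sum to 219, so (4,1) = 95.
Row 1 needs 314; the known cells sum to 213, so (1,3) = 101.
The remaining cell in row 4 is (4,3) = 314 − 249 = 65.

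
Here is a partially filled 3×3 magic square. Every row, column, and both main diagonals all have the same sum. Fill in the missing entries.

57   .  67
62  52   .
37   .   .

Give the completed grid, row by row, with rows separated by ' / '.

57 32 67 / 62 52 42 / 37 72 47

Anti-diagonal is already complete: 67 + 52 + 37 = 156, so that is the magic constant.
Row 1: 57 + 67 + ? = 156, so (1,2) = 32.
The remaining cell in row 2 is (2,3) = 156 − 114 = 42.
Column 2: 32 + 52 + ? = 156, so (3,2) = 72.
The remaining cell in column 3 is (3,3) = 156 − 109 = 47.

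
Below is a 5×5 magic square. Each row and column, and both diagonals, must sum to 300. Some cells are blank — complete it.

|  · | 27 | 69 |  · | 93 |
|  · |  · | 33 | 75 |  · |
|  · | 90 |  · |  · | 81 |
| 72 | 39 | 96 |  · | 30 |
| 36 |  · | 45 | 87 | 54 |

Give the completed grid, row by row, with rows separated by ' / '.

60 27 69 51 93 / 84 66 33 75 42 / 48 90 57 24 81 / 72 39 96 63 30 / 36 78 45 87 54

Row 4 needs 300; the known cells sum to 237, so (4,4) = 63.
Using row 5: 36 + 45 + 87 + 54 + ? → (5,2) = 300 − 222 = 78.
Column 2 needs 300; the known cells sum to 234, so (2,2) = 66.
Using column 3: 69 + 33 + 96 + 45 + ? → (3,3) = 300 − 243 = 57.
From column 5, 300 − (93 + 81 + 30 + 54) gives (2,5) = 42.
From main diagonal, 300 − (66 + 57 + 63 + 54) gives (1,1) = 60.
Using row 1: 60 + 27 + 69 + 93 + ? → (1,4) = 300 − 249 = 51.
Row 2 must total 300; the given cells sum to 216, so (2,1) = 84.
Column 1 needs 300; the known cells sum to 252, so (3,1) = 48.
Column 4 must total 300; the given cells sum to 276, so (3,4) = 24.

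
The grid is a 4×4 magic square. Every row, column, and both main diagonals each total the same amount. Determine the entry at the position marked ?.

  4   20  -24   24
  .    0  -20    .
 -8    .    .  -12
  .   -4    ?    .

32

Row 1 is complete and sums to 24; that is the magic constant.
Using column 2: 20 + 0 + (-4) + ? → (3,2) = 24 − 16 = 8.
Anti-diagonal must total 24; the given cells sum to 12, so (4,1) = 12.
Row 3 needs 24; the known cells sum to -12, so (3,3) = 36.
From column 1, 24 − (4 + (-8) + 12) gives (2,1) = 16.
The remaining cell in column 3 is (4,3) = 24 − (-8) = 32.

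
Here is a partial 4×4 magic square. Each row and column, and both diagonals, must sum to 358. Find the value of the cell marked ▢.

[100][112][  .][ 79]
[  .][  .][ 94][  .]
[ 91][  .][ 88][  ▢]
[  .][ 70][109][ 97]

Using row 1: 100 + 112 + 79 + ? → (1,3) = 358 − 291 = 67.
From row 4, 358 − (70 + 109 + 97) gives (4,1) = 82.
Column 1 needs 358; the known cells sum to 273, so (2,1) = 85.
From main diagonal, 358 − (100 + 88 + 97) gives (2,2) = 73.
Anti-diagonal needs 358; the known cells sum to 255, so (3,2) = 103.
Using row 2: 85 + 73 + 94 + ? → (2,4) = 358 − 252 = 106.
Using row 3: 91 + 103 + 88 + ? → (3,4) = 358 − 282 = 76.

76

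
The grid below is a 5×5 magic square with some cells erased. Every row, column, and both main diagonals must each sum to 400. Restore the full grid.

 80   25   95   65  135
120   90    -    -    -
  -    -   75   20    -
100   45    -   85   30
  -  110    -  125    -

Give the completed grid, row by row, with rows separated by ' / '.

80 25 95 65 135 / 120 90 35 105 50 / 60 130 75 20 115 / 100 45 140 85 30 / 40 110 55 125 70

The remaining cell in row 4 is (4,3) = 400 − 260 = 140.
From column 2, 400 − (25 + 90 + 45 + 110) gives (3,2) = 130.
Using column 4: 65 + 20 + 85 + 125 + ? → (2,4) = 400 − 295 = 105.
Using main diagonal: 80 + 90 + 75 + 85 + ? → (5,5) = 400 − 330 = 70.
Anti-diagonal: 135 + 105 + 75 + 45 + ? = 400, so (5,1) = 40.
Row 5: 40 + 110 + 125 + 70 + ? = 400, so (5,3) = 55.
Column 1 needs 400; the known cells sum to 340, so (3,1) = 60.
The remaining cell in column 3 is (2,3) = 400 − 365 = 35.
Row 2 must total 400; the given cells sum to 350, so (2,5) = 50.
Row 3: 60 + 130 + 75 + 20 + ? = 400, so (3,5) = 115.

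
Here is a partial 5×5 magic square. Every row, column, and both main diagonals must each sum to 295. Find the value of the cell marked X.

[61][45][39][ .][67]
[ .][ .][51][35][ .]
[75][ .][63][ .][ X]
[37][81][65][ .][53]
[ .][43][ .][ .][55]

The remaining cell in row 1 is (1,4) = 295 − 212 = 83.
Row 4 must total 295; the given cells sum to 236, so (4,4) = 59.
The remaining cell in column 3 is (5,3) = 295 − 218 = 77.
Main diagonal needs 295; the known cells sum to 238, so (2,2) = 57.
The remaining cell in anti-diagonal is (5,1) = 295 − 246 = 49.
Row 5 needs 295; the known cells sum to 224, so (5,4) = 71.
The remaining cell in column 1 is (2,1) = 295 − 222 = 73.
Column 2 must total 295; the given cells sum to 226, so (3,2) = 69.
From column 4, 295 − (83 + 35 + 59 + 71) gives (3,4) = 47.
The remaining cell in row 2 is (2,5) = 295 − 216 = 79.
From row 3, 295 − (75 + 69 + 63 + 47) gives (3,5) = 41.

41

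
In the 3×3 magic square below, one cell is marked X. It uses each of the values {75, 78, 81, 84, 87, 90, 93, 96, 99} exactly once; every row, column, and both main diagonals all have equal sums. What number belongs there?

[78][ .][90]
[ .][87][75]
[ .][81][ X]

96

The 9 entries sum to 783, so each line sums to 783/3 = 261.
Row 1: 78 + 90 + ? = 261, so (1,2) = 93.
Row 2: 87 + 75 + ? = 261, so (2,1) = 99.
From column 1, 261 − (78 + 99) gives (3,1) = 84.
Column 3 must total 261; the given cells sum to 165, so (3,3) = 96.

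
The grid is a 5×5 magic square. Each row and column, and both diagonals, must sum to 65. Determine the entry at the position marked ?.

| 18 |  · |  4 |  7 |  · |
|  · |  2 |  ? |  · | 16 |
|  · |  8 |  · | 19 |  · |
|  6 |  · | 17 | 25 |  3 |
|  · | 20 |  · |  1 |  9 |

Row 4: 6 + 17 + 25 + 3 + ? = 65, so (4,2) = 14.
From column 2, 65 − (2 + 8 + 14 + 20) gives (1,2) = 21.
Column 4 must total 65; the given cells sum to 52, so (2,4) = 13.
Using main diagonal: 18 + 2 + 25 + 9 + ? → (3,3) = 65 − 54 = 11.
The remaining cell in row 1 is (1,5) = 65 − 50 = 15.
Column 5 must total 65; the given cells sum to 43, so (3,5) = 22.
Using anti-diagonal: 15 + 13 + 11 + 14 + ? → (5,1) = 65 − 53 = 12.
Row 3 must total 65; the given cells sum to 60, so (3,1) = 5.
The remaining cell in row 5 is (5,3) = 65 − 42 = 23.
Column 1: 18 + 5 + 6 + 12 + ? = 65, so (2,1) = 24.
Column 3: 4 + 11 + 17 + 23 + ? = 65, so (2,3) = 10.

10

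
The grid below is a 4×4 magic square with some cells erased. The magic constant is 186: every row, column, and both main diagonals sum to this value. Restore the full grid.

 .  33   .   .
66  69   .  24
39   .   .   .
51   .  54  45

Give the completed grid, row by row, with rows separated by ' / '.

30 33 63 60 / 66 69 27 24 / 39 48 42 57 / 51 36 54 45

Row 2: 66 + 69 + 24 + ? = 186, so (2,3) = 27.
Using row 4: 51 + 54 + 45 + ? → (4,2) = 186 − 150 = 36.
Column 1 needs 186; the known cells sum to 156, so (1,1) = 30.
Column 2 needs 186; the known cells sum to 138, so (3,2) = 48.
The remaining cell in main diagonal is (3,3) = 186 − 144 = 42.
Anti-diagonal: 27 + 48 + 51 + ? = 186, so (1,4) = 60.
From row 1, 186 − (30 + 33 + 60) gives (1,3) = 63.
Row 3 needs 186; the known cells sum to 129, so (3,4) = 57.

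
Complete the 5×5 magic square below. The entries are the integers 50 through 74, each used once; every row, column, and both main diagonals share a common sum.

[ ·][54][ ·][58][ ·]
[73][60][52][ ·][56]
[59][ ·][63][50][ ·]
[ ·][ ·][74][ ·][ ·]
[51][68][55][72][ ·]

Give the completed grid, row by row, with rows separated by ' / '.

62 54 66 58 70 / 73 60 52 69 56 / 59 71 63 50 67 / 65 57 74 61 53 / 51 68 55 72 64

The entries are 50 through 74, which sum to 1550, so each line sums to 1550/5 = 310.
Row 2: 73 + 60 + 52 + 56 + ? = 310, so (2,4) = 69.
Row 5 needs 310; the known cells sum to 246, so (5,5) = 64.
Using column 3: 52 + 63 + 74 + 55 + ? → (1,3) = 310 − 244 = 66.
Column 4 needs 310; the known cells sum to 249, so (4,4) = 61.
Main diagonal: 60 + 63 + 61 + 64 + ? = 310, so (1,1) = 62.
Row 1: 62 + 54 + 66 + 58 + ? = 310, so (1,5) = 70.
Column 1 must total 310; the given cells sum to 245, so (4,1) = 65.
Using anti-diagonal: 70 + 69 + 63 + 51 + ? → (4,2) = 310 − 253 = 57.
Row 4 must total 310; the given cells sum to 257, so (4,5) = 53.
Using column 2: 54 + 60 + 57 + 68 + ? → (3,2) = 310 − 239 = 71.
From column 5, 310 − (70 + 56 + 53 + 64) gives (3,5) = 67.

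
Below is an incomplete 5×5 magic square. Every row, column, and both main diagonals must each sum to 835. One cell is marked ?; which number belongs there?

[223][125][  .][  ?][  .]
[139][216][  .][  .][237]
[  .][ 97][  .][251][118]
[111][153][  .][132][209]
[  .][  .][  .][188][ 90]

104

Row 4 must total 835; the given cells sum to 605, so (4,3) = 230.
Column 2 must total 835; the given cells sum to 591, so (5,2) = 244.
The remaining cell in column 5 is (1,5) = 835 − 654 = 181.
Main diagonal needs 835; the known cells sum to 661, so (3,3) = 174.
Row 3 needs 835; the known cells sum to 640, so (3,1) = 195.
The remaining cell in column 1 is (5,1) = 835 − 668 = 167.
Anti-diagonal: 181 + 174 + 153 + 167 + ? = 835, so (2,4) = 160.
The remaining cell in row 2 is (2,3) = 835 − 752 = 83.
Row 5 must total 835; the given cells sum to 689, so (5,3) = 146.
From column 3, 835 − (83 + 174 + 230 + 146) gives (1,3) = 202.
Column 4 needs 835; the known cells sum to 731, so (1,4) = 104.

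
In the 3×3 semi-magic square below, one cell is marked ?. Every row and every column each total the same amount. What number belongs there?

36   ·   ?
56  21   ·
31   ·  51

26

Column 1 is complete and sums to 123; that is the magic constant.
Row 2: 56 + 21 + ? = 123, so (2,3) = 46.
The remaining cell in row 3 is (3,2) = 123 − 82 = 41.
From column 2, 123 − (21 + 41) gives (1,2) = 61.
Column 3 needs 123; the known cells sum to 97, so (1,3) = 26.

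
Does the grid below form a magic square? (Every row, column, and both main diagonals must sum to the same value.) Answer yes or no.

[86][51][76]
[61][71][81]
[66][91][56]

Yes

Row 1: 86 + 51 + 76 = 213.
Row 2: 61 + 71 + 81 = 213.
Row 3: 66 + 91 + 56 = 213.
Column 1: 86 + 61 + 66 = 213.
Column 2: 51 + 71 + 91 = 213.
Column 3: 76 + 81 + 56 = 213.
Main diagonal: 86 + 71 + 56 = 213.
Anti-diagonal: 76 + 71 + 66 = 213.
All lines sum to 213.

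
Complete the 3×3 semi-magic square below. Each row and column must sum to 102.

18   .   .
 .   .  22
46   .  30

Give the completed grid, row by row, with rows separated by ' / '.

18 34 50 / 38 42 22 / 46 26 30

Using row 3: 46 + 30 + ? → (3,2) = 102 − 76 = 26.
Column 1 needs 102; the known cells sum to 64, so (2,1) = 38.
Column 3: 22 + 30 + ? = 102, so (1,3) = 50.
Row 1 must total 102; the given cells sum to 68, so (1,2) = 34.
From row 2, 102 − (38 + 22) gives (2,2) = 42.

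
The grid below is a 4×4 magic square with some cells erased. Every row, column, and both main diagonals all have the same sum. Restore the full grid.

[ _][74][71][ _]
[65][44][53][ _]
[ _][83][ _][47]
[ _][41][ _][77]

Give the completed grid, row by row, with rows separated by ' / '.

59 74 71 38 / 65 44 53 80 / 50 83 62 47 / 68 41 56 77

Column 2 is already complete: 74 + 44 + 83 + 41 = 242, so that is the magic constant.
Using row 2: 65 + 44 + 53 + ? → (2,4) = 242 − 162 = 80.
The remaining cell in column 4 is (1,4) = 242 − 204 = 38.
Anti-diagonal must total 242; the given cells sum to 174, so (4,1) = 68.
Row 1 needs 242; the known cells sum to 183, so (1,1) = 59.
Row 4 needs 242; the known cells sum to 186, so (4,3) = 56.
The remaining cell in column 1 is (3,1) = 242 − 192 = 50.
From column 3, 242 − (71 + 53 + 56) gives (3,3) = 62.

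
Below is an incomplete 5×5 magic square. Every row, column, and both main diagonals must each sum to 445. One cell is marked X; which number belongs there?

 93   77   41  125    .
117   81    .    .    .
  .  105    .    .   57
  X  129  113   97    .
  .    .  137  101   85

Using row 1: 93 + 77 + 41 + 125 + ? → (1,5) = 445 − 336 = 109.
The remaining cell in column 2 is (5,2) = 445 − 392 = 53.
The remaining cell in main diagonal is (3,3) = 445 − 356 = 89.
Using row 5: 53 + 137 + 101 + 85 + ? → (5,1) = 445 − 376 = 69.
Using column 3: 41 + 89 + 113 + 137 + ? → (2,3) = 445 − 380 = 65.
The remaining cell in anti-diagonal is (2,4) = 445 − 396 = 49.
The remaining cell in row 2 is (2,5) = 445 − 312 = 133.
Using column 4: 125 + 49 + 97 + 101 + ? → (3,4) = 445 − 372 = 73.
From column 5, 445 − (109 + 133 + 57 + 85) gives (4,5) = 61.
From row 3, 445 − (105 + 89 + 73 + 57) gives (3,1) = 121.
Using row 4: 129 + 113 + 97 + 61 + ? → (4,1) = 445 − 400 = 45.

45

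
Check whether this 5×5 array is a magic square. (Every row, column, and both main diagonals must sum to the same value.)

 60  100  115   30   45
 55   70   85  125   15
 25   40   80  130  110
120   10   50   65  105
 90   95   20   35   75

Row 1: 60 + 100 + 115 + 30 + 45 = 350.
Row 2: 55 + 70 + 85 + 125 + 15 = 350.
Row 3: 25 + 40 + 80 + 130 + 110 = 385.
Row 4: 120 + 10 + 50 + 65 + 105 = 350.
Row 5: 90 + 95 + 20 + 35 + 75 = 315.
Column 1: 60 + 55 + 25 + 120 + 90 = 350.
Column 2: 100 + 70 + 40 + 10 + 95 = 315.
Column 3: 115 + 85 + 80 + 50 + 20 = 350.
Column 4: 30 + 125 + 130 + 65 + 35 = 385.
Column 5: 45 + 15 + 110 + 105 + 75 = 350.
Main diagonal: 60 + 70 + 80 + 65 + 75 = 350.
Anti-diagonal: 45 + 125 + 80 + 10 + 90 = 350.

No — column 3 sums to 350 but row 5 sums to 315.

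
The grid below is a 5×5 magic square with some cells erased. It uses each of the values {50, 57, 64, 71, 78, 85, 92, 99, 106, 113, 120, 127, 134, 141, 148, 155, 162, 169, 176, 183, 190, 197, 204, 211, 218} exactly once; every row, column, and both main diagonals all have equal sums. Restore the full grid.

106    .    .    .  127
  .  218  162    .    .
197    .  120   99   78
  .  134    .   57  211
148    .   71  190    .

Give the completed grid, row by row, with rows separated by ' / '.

106 50 204 183 127 / 64 218 162 141 85 / 197 176 120 99 78 / 155 134 113 57 211 / 148 92 71 190 169

The 25 entries sum to 3350, so each line sums to 3350/5 = 670.
Row 3 must total 670; the given cells sum to 494, so (3,2) = 176.
Main diagonal must total 670; the given cells sum to 501, so (5,5) = 169.
Anti-diagonal must total 670; the given cells sum to 529, so (2,4) = 141.
Row 5 needs 670; the known cells sum to 578, so (5,2) = 92.
Using column 2: 218 + 176 + 134 + 92 + ? → (1,2) = 670 − 620 = 50.
The remaining cell in column 4 is (1,4) = 670 − 487 = 183.
Column 5: 127 + 78 + 211 + 169 + ? = 670, so (2,5) = 85.
Row 1 must total 670; the given cells sum to 466, so (1,3) = 204.
Using row 2: 218 + 162 + 141 + 85 + ? → (2,1) = 670 − 606 = 64.
The remaining cell in column 1 is (4,1) = 670 − 515 = 155.
Column 3 needs 670; the known cells sum to 557, so (4,3) = 113.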